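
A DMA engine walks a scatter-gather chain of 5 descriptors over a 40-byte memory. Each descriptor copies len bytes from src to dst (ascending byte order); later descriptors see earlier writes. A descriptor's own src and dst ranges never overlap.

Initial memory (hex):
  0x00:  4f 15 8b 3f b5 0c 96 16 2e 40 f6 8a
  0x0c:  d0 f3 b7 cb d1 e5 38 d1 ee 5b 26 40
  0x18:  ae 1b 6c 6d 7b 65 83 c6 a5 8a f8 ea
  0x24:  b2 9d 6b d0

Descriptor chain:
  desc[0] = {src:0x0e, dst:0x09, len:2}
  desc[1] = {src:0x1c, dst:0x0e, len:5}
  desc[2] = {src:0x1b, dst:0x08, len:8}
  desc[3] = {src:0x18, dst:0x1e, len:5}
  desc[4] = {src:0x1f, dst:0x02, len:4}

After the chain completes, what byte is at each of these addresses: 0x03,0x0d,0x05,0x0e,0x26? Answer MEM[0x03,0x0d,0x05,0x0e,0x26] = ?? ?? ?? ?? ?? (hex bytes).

MEM[0x03,0x0d,0x05,0x0e,0x26] = 6c a5 7b 8a 6b

[0] 0x0e->0x09 len=2 : b7 cb
[1] 0x1c->0x0e len=5 : 7b 65 83 c6 a5
[2] 0x1b->0x08 len=8 : 6d 7b 65 83 c6 a5 8a f8
[3] 0x18->0x1e len=5 : ae 1b 6c 6d 7b
[4] 0x1f->0x02 len=4 : 1b 6c 6d 7b
query mem[0x03]=0x6c, mem[0x0d]=0xa5, mem[0x05]=0x7b, mem[0x0e]=0x8a, mem[0x26]=0x6b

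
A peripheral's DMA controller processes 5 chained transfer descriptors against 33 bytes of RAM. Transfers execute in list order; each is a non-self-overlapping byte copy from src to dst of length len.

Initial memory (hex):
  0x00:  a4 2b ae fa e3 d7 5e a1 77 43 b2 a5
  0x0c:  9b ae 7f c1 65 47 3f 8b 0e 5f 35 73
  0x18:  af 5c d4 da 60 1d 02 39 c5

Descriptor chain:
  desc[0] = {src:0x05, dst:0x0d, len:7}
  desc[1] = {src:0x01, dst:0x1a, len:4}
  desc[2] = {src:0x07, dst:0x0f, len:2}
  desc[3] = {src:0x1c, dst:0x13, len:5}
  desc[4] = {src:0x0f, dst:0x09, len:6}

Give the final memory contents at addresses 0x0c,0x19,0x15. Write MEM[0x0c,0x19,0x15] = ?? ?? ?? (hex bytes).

#0 dst[0x0d+7] := {0xd7,0x5e,0xa1,0x77,0x43,0xb2,0xa5}
#1 dst[0x1a+4] := {0x2b,0xae,0xfa,0xe3}
#2 dst[0x0f+2] := {0xa1,0x77}
#3 dst[0x13+5] := {0xfa,0xe3,0x02,0x39,0xc5}
#4 dst[0x09+6] := {0xa1,0x77,0x43,0xb2,0xfa,0xe3}
query mem[0x0c]=0xb2, mem[0x19]=0x5c, mem[0x15]=0x02

MEM[0x0c,0x19,0x15] = b2 5c 02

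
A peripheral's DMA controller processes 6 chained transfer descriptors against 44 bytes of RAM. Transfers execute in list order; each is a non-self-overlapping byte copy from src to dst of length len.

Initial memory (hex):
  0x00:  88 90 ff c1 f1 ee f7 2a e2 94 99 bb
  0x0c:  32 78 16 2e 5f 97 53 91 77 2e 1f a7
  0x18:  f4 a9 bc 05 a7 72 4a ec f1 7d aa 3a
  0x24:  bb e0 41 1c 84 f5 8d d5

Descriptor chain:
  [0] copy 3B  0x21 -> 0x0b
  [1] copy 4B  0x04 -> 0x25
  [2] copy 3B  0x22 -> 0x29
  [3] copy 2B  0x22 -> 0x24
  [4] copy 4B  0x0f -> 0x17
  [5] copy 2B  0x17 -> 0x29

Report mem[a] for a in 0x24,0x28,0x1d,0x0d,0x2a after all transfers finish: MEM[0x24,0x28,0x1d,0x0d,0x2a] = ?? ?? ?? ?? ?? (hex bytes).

MEM[0x24,0x28,0x1d,0x0d,0x2a] = aa 2a 72 3a 5f

[0] 0x21->0x0b len=3 : 7d aa 3a
[1] 0x04->0x25 len=4 : f1 ee f7 2a
[2] 0x22->0x29 len=3 : aa 3a bb
[3] 0x22->0x24 len=2 : aa 3a
[4] 0x0f->0x17 len=4 : 2e 5f 97 53
[5] 0x17->0x29 len=2 : 2e 5f
query mem[0x24]=0xaa, mem[0x28]=0x2a, mem[0x1d]=0x72, mem[0x0d]=0x3a, mem[0x2a]=0x5f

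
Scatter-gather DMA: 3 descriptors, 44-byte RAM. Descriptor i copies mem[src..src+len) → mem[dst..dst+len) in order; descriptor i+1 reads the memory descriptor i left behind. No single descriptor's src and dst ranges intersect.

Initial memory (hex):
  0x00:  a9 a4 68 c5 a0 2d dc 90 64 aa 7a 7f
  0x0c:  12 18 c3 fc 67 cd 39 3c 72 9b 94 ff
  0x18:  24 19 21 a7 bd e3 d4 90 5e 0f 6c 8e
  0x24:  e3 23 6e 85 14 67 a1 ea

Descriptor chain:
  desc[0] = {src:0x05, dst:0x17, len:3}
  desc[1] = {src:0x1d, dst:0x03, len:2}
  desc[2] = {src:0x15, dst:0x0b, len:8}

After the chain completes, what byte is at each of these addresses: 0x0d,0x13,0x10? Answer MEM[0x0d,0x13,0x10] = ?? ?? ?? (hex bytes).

MEM[0x0d,0x13,0x10] = 2d 3c 21

[0] 0x05->0x17 len=3 : 2d dc 90
[1] 0x1d->0x03 len=2 : e3 d4
[2] 0x15->0x0b len=8 : 9b 94 2d dc 90 21 a7 bd
query mem[0x0d]=0x2d, mem[0x13]=0x3c, mem[0x10]=0x21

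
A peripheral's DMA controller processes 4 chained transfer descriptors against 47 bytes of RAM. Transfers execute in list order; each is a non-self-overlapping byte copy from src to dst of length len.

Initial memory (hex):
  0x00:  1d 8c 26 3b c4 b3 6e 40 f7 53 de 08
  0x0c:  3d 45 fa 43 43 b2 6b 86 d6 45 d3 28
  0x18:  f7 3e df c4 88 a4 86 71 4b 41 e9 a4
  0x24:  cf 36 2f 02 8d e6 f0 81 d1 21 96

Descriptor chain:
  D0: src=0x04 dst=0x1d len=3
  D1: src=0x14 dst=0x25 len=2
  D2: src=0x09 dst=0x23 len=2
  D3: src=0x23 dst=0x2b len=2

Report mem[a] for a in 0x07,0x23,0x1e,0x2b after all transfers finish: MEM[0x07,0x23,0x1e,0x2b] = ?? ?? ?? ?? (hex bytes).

#0 dst[0x1d+3] := {0xc4,0xb3,0x6e}
#1 dst[0x25+2] := {0xd6,0x45}
#2 dst[0x23+2] := {0x53,0xde}
#3 dst[0x2b+2] := {0x53,0xde}
query mem[0x07]=0x40, mem[0x23]=0x53, mem[0x1e]=0xb3, mem[0x2b]=0x53

MEM[0x07,0x23,0x1e,0x2b] = 40 53 b3 53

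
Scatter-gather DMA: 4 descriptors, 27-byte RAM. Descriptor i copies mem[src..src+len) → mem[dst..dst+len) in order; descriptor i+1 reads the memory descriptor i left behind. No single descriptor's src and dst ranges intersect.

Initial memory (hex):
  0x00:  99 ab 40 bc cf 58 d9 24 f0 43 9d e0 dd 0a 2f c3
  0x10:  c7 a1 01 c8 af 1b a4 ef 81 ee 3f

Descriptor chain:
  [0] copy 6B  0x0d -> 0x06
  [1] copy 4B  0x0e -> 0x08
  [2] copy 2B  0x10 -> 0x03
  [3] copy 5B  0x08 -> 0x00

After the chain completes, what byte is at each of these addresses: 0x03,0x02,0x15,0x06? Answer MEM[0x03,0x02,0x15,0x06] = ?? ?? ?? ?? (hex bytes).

[0] 0x0d->0x06 len=6 : 0a 2f c3 c7 a1 01
[1] 0x0e->0x08 len=4 : 2f c3 c7 a1
[2] 0x10->0x03 len=2 : c7 a1
[3] 0x08->0x00 len=5 : 2f c3 c7 a1 dd
query mem[0x03]=0xa1, mem[0x02]=0xc7, mem[0x15]=0x1b, mem[0x06]=0x0a

MEM[0x03,0x02,0x15,0x06] = a1 c7 1b 0a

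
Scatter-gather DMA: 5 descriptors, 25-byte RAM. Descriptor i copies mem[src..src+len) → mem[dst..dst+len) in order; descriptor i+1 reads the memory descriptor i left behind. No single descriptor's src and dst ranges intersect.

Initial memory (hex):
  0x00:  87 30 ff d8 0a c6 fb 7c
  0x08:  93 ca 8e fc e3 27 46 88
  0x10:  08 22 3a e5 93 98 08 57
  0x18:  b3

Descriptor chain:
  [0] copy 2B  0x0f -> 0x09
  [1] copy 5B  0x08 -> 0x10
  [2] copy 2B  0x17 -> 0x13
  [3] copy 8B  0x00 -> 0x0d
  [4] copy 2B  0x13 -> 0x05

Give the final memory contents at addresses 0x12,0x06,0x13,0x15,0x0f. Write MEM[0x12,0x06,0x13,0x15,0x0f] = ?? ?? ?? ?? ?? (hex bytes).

#0 dst[0x09+2] := {0x88,0x08}
#1 dst[0x10+5] := {0x93,0x88,0x08,0xfc,0xe3}
#2 dst[0x13+2] := {0x57,0xb3}
#3 dst[0x0d+8] := {0x87,0x30,0xff,0xd8,0x0a,0xc6,0xfb,0x7c}
#4 dst[0x05+2] := {0xfb,0x7c}
query mem[0x12]=0xc6, mem[0x06]=0x7c, mem[0x13]=0xfb, mem[0x15]=0x98, mem[0x0f]=0xff

MEM[0x12,0x06,0x13,0x15,0x0f] = c6 7c fb 98 ff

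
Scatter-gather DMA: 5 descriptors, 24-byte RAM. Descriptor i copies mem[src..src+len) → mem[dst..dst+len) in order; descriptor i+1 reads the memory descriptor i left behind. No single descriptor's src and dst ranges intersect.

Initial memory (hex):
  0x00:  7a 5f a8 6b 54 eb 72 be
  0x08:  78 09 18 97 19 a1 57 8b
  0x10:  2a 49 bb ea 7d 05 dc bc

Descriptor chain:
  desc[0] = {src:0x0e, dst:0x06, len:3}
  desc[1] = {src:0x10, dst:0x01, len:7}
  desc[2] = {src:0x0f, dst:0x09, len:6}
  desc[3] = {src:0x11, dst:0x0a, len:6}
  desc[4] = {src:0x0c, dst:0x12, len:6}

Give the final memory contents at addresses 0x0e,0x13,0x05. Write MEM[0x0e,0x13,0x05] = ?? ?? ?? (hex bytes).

MEM[0x0e,0x13,0x05] = 05 7d 7d

  after D0: wrote 3B at 0x06 = 578b2a
  after D1: wrote 7B at 0x01 = 2a49bbea7d05dc
  after D2: wrote 6B at 0x09 = 8b2a49bbea7d
  after D3: wrote 6B at 0x0a = 49bbea7d05dc
  after D4: wrote 6B at 0x12 = ea7d05dc2a49
query mem[0x0e]=0x05, mem[0x13]=0x7d, mem[0x05]=0x7d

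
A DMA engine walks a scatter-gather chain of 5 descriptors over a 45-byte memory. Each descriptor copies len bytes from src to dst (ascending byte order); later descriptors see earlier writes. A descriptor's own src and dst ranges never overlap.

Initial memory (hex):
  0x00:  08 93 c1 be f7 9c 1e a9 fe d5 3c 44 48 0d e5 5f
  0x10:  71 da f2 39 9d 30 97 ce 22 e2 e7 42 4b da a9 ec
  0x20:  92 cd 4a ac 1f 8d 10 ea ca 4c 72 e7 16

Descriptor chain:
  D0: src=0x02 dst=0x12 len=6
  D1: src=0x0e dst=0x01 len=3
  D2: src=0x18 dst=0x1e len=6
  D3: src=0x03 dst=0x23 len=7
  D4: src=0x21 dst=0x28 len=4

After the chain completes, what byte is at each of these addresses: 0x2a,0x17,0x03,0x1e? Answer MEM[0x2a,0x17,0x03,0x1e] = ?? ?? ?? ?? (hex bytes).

D0: mem[0x12..0x17] <- [c1 be f7 9c 1e a9]
D1: mem[0x01..0x03] <- [e5 5f 71]
D2: mem[0x1e..0x23] <- [22 e2 e7 42 4b da]
D3: mem[0x23..0x29] <- [71 f7 9c 1e a9 fe d5]
D4: mem[0x28..0x2b] <- [42 4b 71 f7]
query mem[0x2a]=0x71, mem[0x17]=0xa9, mem[0x03]=0x71, mem[0x1e]=0x22

MEM[0x2a,0x17,0x03,0x1e] = 71 a9 71 22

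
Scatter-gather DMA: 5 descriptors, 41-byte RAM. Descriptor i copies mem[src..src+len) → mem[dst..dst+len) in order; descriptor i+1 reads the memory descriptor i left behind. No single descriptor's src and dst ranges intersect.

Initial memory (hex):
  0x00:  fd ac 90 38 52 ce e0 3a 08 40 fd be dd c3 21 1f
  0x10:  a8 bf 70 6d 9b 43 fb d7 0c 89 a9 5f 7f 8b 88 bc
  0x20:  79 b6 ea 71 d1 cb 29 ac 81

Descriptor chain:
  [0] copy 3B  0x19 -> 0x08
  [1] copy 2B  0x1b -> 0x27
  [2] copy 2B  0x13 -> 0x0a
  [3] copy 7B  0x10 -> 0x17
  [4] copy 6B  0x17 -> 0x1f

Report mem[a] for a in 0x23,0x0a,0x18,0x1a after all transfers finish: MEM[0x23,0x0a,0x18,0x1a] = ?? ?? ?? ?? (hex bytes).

MEM[0x23,0x0a,0x18,0x1a] = 9b 6d bf 6d

#0 dst[0x08+3] := {0x89,0xa9,0x5f}
#1 dst[0x27+2] := {0x5f,0x7f}
#2 dst[0x0a+2] := {0x6d,0x9b}
#3 dst[0x17+7] := {0xa8,0xbf,0x70,0x6d,0x9b,0x43,0xfb}
#4 dst[0x1f+6] := {0xa8,0xbf,0x70,0x6d,0x9b,0x43}
query mem[0x23]=0x9b, mem[0x0a]=0x6d, mem[0x18]=0xbf, mem[0x1a]=0x6d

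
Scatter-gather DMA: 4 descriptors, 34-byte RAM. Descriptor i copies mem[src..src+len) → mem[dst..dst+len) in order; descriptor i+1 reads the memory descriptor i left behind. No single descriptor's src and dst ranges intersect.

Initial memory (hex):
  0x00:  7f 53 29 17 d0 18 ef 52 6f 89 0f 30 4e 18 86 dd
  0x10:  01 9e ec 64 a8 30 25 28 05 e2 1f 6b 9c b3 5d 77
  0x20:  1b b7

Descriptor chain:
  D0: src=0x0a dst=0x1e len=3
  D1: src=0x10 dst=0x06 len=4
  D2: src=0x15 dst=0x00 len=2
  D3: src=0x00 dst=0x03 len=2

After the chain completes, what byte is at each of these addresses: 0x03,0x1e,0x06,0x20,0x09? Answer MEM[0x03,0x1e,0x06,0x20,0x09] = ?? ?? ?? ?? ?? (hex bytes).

#0 dst[0x1e+3] := {0x0f,0x30,0x4e}
#1 dst[0x06+4] := {0x01,0x9e,0xec,0x64}
#2 dst[0x00+2] := {0x30,0x25}
#3 dst[0x03+2] := {0x30,0x25}
query mem[0x03]=0x30, mem[0x1e]=0x0f, mem[0x06]=0x01, mem[0x20]=0x4e, mem[0x09]=0x64

MEM[0x03,0x1e,0x06,0x20,0x09] = 30 0f 01 4e 64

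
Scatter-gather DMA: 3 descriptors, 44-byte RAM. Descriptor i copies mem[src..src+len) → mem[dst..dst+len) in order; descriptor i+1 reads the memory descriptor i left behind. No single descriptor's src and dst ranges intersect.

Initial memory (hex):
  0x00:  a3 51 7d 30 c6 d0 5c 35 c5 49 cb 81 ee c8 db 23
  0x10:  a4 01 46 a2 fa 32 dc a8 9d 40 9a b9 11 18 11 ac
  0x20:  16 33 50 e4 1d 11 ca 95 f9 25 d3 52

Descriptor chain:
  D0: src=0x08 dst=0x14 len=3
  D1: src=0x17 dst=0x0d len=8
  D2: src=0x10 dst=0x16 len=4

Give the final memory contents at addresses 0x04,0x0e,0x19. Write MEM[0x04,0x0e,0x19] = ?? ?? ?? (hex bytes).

MEM[0x04,0x0e,0x19] = c6 9d 18

  after D0: wrote 3B at 0x14 = c549cb
  after D1: wrote 8B at 0x0d = a89d409ab9111811
  after D2: wrote 4B at 0x16 = 9ab91118
query mem[0x04]=0xc6, mem[0x0e]=0x9d, mem[0x19]=0x18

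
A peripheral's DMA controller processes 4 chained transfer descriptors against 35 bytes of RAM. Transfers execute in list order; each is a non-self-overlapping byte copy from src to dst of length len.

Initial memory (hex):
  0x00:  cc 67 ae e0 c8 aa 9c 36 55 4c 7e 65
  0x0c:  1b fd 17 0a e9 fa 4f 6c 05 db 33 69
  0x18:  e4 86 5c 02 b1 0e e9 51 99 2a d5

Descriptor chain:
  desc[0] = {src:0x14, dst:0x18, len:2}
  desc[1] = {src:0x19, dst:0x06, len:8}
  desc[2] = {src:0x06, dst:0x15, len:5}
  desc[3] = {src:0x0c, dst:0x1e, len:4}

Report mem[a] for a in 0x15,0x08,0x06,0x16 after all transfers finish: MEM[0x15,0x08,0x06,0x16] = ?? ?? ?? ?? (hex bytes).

MEM[0x15,0x08,0x06,0x16] = db 02 db 5c

  after D0: wrote 2B at 0x18 = 05db
  after D1: wrote 8B at 0x06 = db5c02b10ee95199
  after D2: wrote 5B at 0x15 = db5c02b10e
  after D3: wrote 4B at 0x1e = 5199170a
query mem[0x15]=0xdb, mem[0x08]=0x02, mem[0x06]=0xdb, mem[0x16]=0x5c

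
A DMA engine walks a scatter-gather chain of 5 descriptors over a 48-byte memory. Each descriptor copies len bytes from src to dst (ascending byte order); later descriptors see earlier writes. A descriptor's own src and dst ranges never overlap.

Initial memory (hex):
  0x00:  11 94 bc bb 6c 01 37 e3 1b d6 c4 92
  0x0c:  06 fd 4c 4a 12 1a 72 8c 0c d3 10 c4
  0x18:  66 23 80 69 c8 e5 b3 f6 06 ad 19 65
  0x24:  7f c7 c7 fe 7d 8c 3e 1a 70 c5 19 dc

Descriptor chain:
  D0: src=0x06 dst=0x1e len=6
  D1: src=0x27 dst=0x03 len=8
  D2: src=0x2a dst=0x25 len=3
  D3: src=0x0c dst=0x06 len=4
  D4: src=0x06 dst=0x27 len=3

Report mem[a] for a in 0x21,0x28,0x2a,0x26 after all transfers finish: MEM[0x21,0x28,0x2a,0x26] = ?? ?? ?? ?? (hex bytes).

MEM[0x21,0x28,0x2a,0x26] = d6 fd 3e 1a

  after D0: wrote 6B at 0x1e = 37e31bd6c492
  after D1: wrote 8B at 0x03 = fe7d8c3e1a70c519
  after D2: wrote 3B at 0x25 = 3e1a70
  after D3: wrote 4B at 0x06 = 06fd4c4a
  after D4: wrote 3B at 0x27 = 06fd4c
query mem[0x21]=0xd6, mem[0x28]=0xfd, mem[0x2a]=0x3e, mem[0x26]=0x1a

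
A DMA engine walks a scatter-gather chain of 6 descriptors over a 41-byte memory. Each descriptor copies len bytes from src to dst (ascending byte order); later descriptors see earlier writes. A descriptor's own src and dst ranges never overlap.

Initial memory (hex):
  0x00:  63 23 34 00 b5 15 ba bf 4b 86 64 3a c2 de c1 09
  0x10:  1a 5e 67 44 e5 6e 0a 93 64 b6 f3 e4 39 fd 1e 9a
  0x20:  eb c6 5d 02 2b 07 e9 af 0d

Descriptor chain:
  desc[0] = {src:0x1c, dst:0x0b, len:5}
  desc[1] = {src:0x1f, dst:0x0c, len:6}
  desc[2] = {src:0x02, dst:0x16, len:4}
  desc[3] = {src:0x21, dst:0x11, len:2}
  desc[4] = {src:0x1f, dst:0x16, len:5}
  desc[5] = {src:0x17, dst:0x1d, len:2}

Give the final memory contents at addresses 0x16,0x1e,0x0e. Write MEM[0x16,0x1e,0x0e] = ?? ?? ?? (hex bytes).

#0 dst[0x0b+5] := {0x39,0xfd,0x1e,0x9a,0xeb}
#1 dst[0x0c+6] := {0x9a,0xeb,0xc6,0x5d,0x02,0x2b}
#2 dst[0x16+4] := {0x34,0x00,0xb5,0x15}
#3 dst[0x11+2] := {0xc6,0x5d}
#4 dst[0x16+5] := {0x9a,0xeb,0xc6,0x5d,0x02}
#5 dst[0x1d+2] := {0xeb,0xc6}
query mem[0x16]=0x9a, mem[0x1e]=0xc6, mem[0x0e]=0xc6

MEM[0x16,0x1e,0x0e] = 9a c6 c6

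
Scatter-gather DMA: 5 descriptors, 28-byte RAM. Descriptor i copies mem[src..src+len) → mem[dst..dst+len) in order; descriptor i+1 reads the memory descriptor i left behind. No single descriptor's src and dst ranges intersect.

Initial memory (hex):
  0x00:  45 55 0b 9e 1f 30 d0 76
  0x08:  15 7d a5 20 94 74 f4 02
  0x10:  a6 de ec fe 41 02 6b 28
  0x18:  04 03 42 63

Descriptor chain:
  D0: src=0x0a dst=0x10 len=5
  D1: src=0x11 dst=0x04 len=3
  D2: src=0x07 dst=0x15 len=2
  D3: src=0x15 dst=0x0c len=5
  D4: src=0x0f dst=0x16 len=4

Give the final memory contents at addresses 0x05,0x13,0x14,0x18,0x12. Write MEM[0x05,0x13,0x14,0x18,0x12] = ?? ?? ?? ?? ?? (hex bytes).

MEM[0x05,0x13,0x14,0x18,0x12] = 94 74 f4 20 94

#0 dst[0x10+5] := {0xa5,0x20,0x94,0x74,0xf4}
#1 dst[0x04+3] := {0x20,0x94,0x74}
#2 dst[0x15+2] := {0x76,0x15}
#3 dst[0x0c+5] := {0x76,0x15,0x28,0x04,0x03}
#4 dst[0x16+4] := {0x04,0x03,0x20,0x94}
query mem[0x05]=0x94, mem[0x13]=0x74, mem[0x14]=0xf4, mem[0x18]=0x20, mem[0x12]=0x94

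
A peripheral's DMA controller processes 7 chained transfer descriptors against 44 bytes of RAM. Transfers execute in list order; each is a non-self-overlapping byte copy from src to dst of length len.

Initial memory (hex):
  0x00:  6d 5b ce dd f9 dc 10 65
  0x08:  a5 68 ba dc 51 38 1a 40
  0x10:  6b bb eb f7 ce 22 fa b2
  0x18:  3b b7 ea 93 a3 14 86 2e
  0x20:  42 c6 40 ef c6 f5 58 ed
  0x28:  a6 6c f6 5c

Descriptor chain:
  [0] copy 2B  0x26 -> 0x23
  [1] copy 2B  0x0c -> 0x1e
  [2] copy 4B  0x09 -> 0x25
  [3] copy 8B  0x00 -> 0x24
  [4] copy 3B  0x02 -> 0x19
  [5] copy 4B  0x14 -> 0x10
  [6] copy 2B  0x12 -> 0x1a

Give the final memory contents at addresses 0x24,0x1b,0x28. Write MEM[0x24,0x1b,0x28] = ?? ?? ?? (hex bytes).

[0] 0x26->0x23 len=2 : 58 ed
[1] 0x0c->0x1e len=2 : 51 38
[2] 0x09->0x25 len=4 : 68 ba dc 51
[3] 0x00->0x24 len=8 : 6d 5b ce dd f9 dc 10 65
[4] 0x02->0x19 len=3 : ce dd f9
[5] 0x14->0x10 len=4 : ce 22 fa b2
[6] 0x12->0x1a len=2 : fa b2
query mem[0x24]=0x6d, mem[0x1b]=0xb2, mem[0x28]=0xf9

MEM[0x24,0x1b,0x28] = 6d b2 f9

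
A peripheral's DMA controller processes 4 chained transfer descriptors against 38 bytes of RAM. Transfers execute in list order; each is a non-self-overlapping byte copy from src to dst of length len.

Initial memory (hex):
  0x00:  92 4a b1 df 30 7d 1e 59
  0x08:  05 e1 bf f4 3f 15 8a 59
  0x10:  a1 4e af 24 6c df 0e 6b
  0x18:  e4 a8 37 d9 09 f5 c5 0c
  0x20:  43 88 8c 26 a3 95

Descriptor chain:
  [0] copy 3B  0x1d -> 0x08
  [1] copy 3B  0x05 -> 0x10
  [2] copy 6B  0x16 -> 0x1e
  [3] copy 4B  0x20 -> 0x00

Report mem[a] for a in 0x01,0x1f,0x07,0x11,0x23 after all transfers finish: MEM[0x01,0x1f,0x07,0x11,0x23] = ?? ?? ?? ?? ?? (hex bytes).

MEM[0x01,0x1f,0x07,0x11,0x23] = a8 6b 59 1e d9

#0 dst[0x08+3] := {0xf5,0xc5,0x0c}
#1 dst[0x10+3] := {0x7d,0x1e,0x59}
#2 dst[0x1e+6] := {0x0e,0x6b,0xe4,0xa8,0x37,0xd9}
#3 dst[0x00+4] := {0xe4,0xa8,0x37,0xd9}
query mem[0x01]=0xa8, mem[0x1f]=0x6b, mem[0x07]=0x59, mem[0x11]=0x1e, mem[0x23]=0xd9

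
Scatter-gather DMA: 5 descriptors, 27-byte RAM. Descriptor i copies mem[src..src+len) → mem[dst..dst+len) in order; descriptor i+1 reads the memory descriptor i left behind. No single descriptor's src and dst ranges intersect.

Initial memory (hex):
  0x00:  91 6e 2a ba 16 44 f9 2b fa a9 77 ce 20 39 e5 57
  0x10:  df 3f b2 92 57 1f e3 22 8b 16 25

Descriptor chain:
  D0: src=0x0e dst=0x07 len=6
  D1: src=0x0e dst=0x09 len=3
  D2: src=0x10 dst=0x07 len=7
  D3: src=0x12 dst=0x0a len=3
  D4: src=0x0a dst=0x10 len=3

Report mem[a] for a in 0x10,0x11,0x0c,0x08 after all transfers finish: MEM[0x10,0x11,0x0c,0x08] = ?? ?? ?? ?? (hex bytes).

  after D0: wrote 6B at 0x07 = e557df3fb292
  after D1: wrote 3B at 0x09 = e557df
  after D2: wrote 7B at 0x07 = df3fb292571fe3
  after D3: wrote 3B at 0x0a = b29257
  after D4: wrote 3B at 0x10 = b29257
query mem[0x10]=0xb2, mem[0x11]=0x92, mem[0x0c]=0x57, mem[0x08]=0x3f

MEM[0x10,0x11,0x0c,0x08] = b2 92 57 3f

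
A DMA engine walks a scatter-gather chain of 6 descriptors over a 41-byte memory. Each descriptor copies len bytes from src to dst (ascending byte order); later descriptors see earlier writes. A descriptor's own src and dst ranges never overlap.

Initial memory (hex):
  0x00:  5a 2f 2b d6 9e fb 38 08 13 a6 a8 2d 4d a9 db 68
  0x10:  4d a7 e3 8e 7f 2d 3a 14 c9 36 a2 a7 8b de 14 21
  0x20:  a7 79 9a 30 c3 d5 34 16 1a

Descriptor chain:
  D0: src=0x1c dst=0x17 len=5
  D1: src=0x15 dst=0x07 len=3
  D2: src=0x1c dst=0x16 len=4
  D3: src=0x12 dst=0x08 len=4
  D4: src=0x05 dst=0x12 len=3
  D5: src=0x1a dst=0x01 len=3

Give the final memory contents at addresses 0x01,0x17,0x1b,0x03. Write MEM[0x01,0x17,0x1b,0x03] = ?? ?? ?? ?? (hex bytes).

MEM[0x01,0x17,0x1b,0x03] = 21 de a7 8b

  after D0: wrote 5B at 0x17 = 8bde1421a7
  after D1: wrote 3B at 0x07 = 2d3a8b
  after D2: wrote 4B at 0x16 = 8bde1421
  after D3: wrote 4B at 0x08 = e38e7f2d
  after D4: wrote 3B at 0x12 = fb382d
  after D5: wrote 3B at 0x01 = 21a78b
query mem[0x01]=0x21, mem[0x17]=0xde, mem[0x1b]=0xa7, mem[0x03]=0x8b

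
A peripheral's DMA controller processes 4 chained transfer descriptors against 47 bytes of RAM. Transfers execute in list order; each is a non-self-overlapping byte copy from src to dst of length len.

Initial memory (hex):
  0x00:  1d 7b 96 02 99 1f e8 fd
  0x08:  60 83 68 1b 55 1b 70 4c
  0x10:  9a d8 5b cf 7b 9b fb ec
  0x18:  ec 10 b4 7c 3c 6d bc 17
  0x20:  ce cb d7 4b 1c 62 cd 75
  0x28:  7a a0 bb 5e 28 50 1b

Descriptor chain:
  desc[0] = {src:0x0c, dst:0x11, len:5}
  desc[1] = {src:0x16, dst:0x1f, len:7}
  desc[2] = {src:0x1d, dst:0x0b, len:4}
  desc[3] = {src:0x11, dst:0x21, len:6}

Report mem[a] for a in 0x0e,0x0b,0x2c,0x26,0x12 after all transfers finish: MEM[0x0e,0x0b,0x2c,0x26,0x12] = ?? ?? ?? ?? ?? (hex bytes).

MEM[0x0e,0x0b,0x2c,0x26,0x12] = ec 6d 28 fb 1b

#0 dst[0x11+5] := {0x55,0x1b,0x70,0x4c,0x9a}
#1 dst[0x1f+7] := {0xfb,0xec,0xec,0x10,0xb4,0x7c,0x3c}
#2 dst[0x0b+4] := {0x6d,0xbc,0xfb,0xec}
#3 dst[0x21+6] := {0x55,0x1b,0x70,0x4c,0x9a,0xfb}
query mem[0x0e]=0xec, mem[0x0b]=0x6d, mem[0x2c]=0x28, mem[0x26]=0xfb, mem[0x12]=0x1b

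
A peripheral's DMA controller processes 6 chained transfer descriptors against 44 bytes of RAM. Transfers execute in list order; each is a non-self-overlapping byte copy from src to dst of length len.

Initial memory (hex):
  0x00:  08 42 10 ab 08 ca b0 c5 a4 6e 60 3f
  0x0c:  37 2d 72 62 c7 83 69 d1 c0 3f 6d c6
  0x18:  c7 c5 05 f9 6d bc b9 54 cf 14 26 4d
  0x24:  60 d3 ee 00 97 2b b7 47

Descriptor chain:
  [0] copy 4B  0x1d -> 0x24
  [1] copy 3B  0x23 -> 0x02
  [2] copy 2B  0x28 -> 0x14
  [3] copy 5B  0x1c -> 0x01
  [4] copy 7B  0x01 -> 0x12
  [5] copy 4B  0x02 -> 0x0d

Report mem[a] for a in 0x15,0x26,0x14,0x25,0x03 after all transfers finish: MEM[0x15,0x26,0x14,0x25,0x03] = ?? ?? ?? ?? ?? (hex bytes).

  after D0: wrote 4B at 0x24 = bcb954cf
  after D1: wrote 3B at 0x02 = 4dbcb9
  after D2: wrote 2B at 0x14 = 972b
  after D3: wrote 5B at 0x01 = 6dbcb954cf
  after D4: wrote 7B at 0x12 = 6dbcb954cfb0c5
  after D5: wrote 4B at 0x0d = bcb954cf
query mem[0x15]=0x54, mem[0x26]=0x54, mem[0x14]=0xb9, mem[0x25]=0xb9, mem[0x03]=0xb9

MEM[0x15,0x26,0x14,0x25,0x03] = 54 54 b9 b9 b9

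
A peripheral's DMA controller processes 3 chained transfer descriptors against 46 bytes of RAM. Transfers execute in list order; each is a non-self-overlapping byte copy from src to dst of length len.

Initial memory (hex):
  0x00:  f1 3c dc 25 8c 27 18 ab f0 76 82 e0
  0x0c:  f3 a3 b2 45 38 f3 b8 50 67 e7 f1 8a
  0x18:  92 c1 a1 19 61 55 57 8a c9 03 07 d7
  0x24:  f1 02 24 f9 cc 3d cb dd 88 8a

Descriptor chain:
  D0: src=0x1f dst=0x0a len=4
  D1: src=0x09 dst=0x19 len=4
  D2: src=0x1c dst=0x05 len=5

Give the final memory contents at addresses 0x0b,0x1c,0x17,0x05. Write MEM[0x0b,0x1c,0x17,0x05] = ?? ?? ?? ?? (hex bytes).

MEM[0x0b,0x1c,0x17,0x05] = c9 03 8a 03

D0: mem[0x0a..0x0d] <- [8a c9 03 07]
D1: mem[0x19..0x1c] <- [76 8a c9 03]
D2: mem[0x05..0x09] <- [03 55 57 8a c9]
query mem[0x0b]=0xc9, mem[0x1c]=0x03, mem[0x17]=0x8a, mem[0x05]=0x03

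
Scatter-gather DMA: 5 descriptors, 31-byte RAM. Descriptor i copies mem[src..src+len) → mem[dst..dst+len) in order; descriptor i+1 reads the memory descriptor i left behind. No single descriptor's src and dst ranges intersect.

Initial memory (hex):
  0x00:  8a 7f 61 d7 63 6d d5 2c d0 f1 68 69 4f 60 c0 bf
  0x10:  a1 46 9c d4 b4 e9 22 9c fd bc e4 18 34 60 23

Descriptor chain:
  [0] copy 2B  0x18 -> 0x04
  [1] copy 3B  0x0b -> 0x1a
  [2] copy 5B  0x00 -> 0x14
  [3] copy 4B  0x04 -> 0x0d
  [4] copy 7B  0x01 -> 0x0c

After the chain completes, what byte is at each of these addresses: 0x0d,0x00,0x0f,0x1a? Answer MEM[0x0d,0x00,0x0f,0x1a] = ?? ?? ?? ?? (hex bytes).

MEM[0x0d,0x00,0x0f,0x1a] = 61 8a fd 69

  after D0: wrote 2B at 0x04 = fdbc
  after D1: wrote 3B at 0x1a = 694f60
  after D2: wrote 5B at 0x14 = 8a7f61d7fd
  after D3: wrote 4B at 0x0d = fdbcd52c
  after D4: wrote 7B at 0x0c = 7f61d7fdbcd52c
query mem[0x0d]=0x61, mem[0x00]=0x8a, mem[0x0f]=0xfd, mem[0x1a]=0x69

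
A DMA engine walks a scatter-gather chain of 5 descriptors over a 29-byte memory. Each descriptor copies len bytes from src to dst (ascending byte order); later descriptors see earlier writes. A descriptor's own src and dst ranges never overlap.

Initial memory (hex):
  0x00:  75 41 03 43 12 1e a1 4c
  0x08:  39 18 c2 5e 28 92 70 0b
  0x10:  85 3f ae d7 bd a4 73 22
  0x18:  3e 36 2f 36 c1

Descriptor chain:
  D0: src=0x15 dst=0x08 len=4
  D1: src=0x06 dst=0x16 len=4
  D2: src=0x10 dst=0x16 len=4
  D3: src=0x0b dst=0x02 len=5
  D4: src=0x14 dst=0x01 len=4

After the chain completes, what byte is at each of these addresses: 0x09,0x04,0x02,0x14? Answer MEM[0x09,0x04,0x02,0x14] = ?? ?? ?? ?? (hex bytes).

D0: mem[0x08..0x0b] <- [a4 73 22 3e]
D1: mem[0x16..0x19] <- [a1 4c a4 73]
D2: mem[0x16..0x19] <- [85 3f ae d7]
D3: mem[0x02..0x06] <- [3e 28 92 70 0b]
D4: mem[0x01..0x04] <- [bd a4 85 3f]
query mem[0x09]=0x73, mem[0x04]=0x3f, mem[0x02]=0xa4, mem[0x14]=0xbd

MEM[0x09,0x04,0x02,0x14] = 73 3f a4 bd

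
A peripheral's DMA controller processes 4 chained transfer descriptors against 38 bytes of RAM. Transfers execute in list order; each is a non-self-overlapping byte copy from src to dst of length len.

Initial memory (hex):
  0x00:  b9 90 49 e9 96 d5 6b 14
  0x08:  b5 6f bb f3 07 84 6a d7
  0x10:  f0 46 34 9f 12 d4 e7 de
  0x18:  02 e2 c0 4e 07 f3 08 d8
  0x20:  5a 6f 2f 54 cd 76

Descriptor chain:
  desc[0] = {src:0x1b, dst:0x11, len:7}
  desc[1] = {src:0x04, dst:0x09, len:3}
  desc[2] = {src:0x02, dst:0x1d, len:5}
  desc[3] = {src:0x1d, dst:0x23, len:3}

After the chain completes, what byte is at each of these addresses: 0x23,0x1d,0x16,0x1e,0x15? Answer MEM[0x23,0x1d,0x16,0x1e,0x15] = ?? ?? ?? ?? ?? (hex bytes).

MEM[0x23,0x1d,0x16,0x1e,0x15] = 49 49 5a e9 d8

D0: mem[0x11..0x17] <- [4e 07 f3 08 d8 5a 6f]
D1: mem[0x09..0x0b] <- [96 d5 6b]
D2: mem[0x1d..0x21] <- [49 e9 96 d5 6b]
D3: mem[0x23..0x25] <- [49 e9 96]
query mem[0x23]=0x49, mem[0x1d]=0x49, mem[0x16]=0x5a, mem[0x1e]=0xe9, mem[0x15]=0xd8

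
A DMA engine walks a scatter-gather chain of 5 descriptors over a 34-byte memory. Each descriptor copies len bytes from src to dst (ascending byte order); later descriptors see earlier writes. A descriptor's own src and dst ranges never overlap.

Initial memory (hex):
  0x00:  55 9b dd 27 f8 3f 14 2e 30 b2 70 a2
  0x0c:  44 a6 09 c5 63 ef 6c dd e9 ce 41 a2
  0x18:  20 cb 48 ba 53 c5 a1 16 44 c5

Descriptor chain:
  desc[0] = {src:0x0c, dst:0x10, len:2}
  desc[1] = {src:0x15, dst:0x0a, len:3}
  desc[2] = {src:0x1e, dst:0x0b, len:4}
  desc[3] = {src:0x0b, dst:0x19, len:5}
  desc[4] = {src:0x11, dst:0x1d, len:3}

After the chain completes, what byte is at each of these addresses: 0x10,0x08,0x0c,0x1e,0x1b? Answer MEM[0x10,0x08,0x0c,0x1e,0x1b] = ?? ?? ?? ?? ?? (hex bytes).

MEM[0x10,0x08,0x0c,0x1e,0x1b] = 44 30 16 6c 44

#0 dst[0x10+2] := {0x44,0xa6}
#1 dst[0x0a+3] := {0xce,0x41,0xa2}
#2 dst[0x0b+4] := {0xa1,0x16,0x44,0xc5}
#3 dst[0x19+5] := {0xa1,0x16,0x44,0xc5,0xc5}
#4 dst[0x1d+3] := {0xa6,0x6c,0xdd}
query mem[0x10]=0x44, mem[0x08]=0x30, mem[0x0c]=0x16, mem[0x1e]=0x6c, mem[0x1b]=0x44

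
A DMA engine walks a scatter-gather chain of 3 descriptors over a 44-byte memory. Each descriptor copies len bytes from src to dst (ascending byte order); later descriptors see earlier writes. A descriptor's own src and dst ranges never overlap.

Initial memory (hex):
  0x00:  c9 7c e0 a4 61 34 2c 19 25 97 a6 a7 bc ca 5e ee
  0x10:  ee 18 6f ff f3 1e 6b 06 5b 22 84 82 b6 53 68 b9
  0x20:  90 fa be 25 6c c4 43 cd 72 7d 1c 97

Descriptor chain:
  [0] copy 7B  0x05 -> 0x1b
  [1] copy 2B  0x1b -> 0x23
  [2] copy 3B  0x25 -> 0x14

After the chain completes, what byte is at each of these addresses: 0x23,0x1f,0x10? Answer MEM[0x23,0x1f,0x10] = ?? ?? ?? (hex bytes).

MEM[0x23,0x1f,0x10] = 34 97 ee

#0 dst[0x1b+7] := {0x34,0x2c,0x19,0x25,0x97,0xa6,0xa7}
#1 dst[0x23+2] := {0x34,0x2c}
#2 dst[0x14+3] := {0xc4,0x43,0xcd}
query mem[0x23]=0x34, mem[0x1f]=0x97, mem[0x10]=0xee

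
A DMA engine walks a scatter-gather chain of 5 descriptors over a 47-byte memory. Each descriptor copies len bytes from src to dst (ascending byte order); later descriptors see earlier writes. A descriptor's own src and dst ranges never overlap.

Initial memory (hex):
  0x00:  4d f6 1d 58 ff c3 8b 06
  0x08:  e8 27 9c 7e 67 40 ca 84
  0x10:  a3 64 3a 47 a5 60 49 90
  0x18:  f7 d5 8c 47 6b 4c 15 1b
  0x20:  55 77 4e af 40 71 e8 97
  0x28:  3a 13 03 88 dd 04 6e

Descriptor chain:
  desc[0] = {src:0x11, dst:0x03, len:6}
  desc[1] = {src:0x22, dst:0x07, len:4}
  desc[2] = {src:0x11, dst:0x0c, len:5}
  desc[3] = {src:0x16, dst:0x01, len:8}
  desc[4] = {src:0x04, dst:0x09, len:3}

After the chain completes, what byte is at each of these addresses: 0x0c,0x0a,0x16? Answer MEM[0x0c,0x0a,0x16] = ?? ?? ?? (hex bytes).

  after D0: wrote 6B at 0x03 = 643a47a56049
  after D1: wrote 4B at 0x07 = 4eaf4071
  after D2: wrote 5B at 0x0c = 643a47a560
  after D3: wrote 8B at 0x01 = 4990f7d58c476b4c
  after D4: wrote 3B at 0x09 = d58c47
query mem[0x0c]=0x64, mem[0x0a]=0x8c, mem[0x16]=0x49

MEM[0x0c,0x0a,0x16] = 64 8c 49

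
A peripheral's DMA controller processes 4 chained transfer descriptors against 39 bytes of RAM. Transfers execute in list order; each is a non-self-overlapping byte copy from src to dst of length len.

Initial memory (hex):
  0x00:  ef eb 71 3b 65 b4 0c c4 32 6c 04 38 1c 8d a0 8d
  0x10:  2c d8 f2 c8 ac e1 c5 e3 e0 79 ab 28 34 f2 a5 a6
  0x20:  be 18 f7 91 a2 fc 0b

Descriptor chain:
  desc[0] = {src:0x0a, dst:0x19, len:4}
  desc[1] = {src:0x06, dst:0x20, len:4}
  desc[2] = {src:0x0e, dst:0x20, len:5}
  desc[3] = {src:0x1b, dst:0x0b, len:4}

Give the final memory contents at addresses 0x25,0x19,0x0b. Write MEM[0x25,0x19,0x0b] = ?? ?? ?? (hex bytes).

MEM[0x25,0x19,0x0b] = fc 04 1c

D0: mem[0x19..0x1c] <- [04 38 1c 8d]
D1: mem[0x20..0x23] <- [0c c4 32 6c]
D2: mem[0x20..0x24] <- [a0 8d 2c d8 f2]
D3: mem[0x0b..0x0e] <- [1c 8d f2 a5]
query mem[0x25]=0xfc, mem[0x19]=0x04, mem[0x0b]=0x1c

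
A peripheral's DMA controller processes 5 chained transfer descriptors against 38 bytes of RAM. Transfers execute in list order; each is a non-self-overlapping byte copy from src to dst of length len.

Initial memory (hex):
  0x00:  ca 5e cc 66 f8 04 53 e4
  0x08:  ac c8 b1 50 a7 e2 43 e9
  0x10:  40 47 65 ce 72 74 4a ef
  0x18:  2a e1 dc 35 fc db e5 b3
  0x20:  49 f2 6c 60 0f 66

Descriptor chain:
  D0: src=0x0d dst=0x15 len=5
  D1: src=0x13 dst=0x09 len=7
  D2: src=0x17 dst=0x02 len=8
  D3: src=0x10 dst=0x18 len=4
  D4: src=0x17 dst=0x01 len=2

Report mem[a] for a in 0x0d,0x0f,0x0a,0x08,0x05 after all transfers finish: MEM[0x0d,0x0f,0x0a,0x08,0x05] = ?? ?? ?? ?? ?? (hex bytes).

#0 dst[0x15+5] := {0xe2,0x43,0xe9,0x40,0x47}
#1 dst[0x09+7] := {0xce,0x72,0xe2,0x43,0xe9,0x40,0x47}
#2 dst[0x02+8] := {0xe9,0x40,0x47,0xdc,0x35,0xfc,0xdb,0xe5}
#3 dst[0x18+4] := {0x40,0x47,0x65,0xce}
#4 dst[0x01+2] := {0xe9,0x40}
query mem[0x0d]=0xe9, mem[0x0f]=0x47, mem[0x0a]=0x72, mem[0x08]=0xdb, mem[0x05]=0xdc

MEM[0x0d,0x0f,0x0a,0x08,0x05] = e9 47 72 db dc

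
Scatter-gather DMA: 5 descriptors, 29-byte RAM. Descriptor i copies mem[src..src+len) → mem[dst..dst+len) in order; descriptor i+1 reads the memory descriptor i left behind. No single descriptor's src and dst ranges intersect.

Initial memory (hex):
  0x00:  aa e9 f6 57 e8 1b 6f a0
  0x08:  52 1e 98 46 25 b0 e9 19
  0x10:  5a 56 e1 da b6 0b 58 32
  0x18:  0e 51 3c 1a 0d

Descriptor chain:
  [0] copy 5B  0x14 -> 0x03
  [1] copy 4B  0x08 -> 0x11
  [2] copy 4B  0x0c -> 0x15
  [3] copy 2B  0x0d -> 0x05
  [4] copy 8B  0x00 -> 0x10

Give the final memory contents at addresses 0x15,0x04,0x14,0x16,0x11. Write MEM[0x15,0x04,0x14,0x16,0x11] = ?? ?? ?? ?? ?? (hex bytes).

MEM[0x15,0x04,0x14,0x16,0x11] = b0 0b 0b e9 e9

  after D0: wrote 5B at 0x03 = b60b58320e
  after D1: wrote 4B at 0x11 = 521e9846
  after D2: wrote 4B at 0x15 = 25b0e919
  after D3: wrote 2B at 0x05 = b0e9
  after D4: wrote 8B at 0x10 = aae9f6b60bb0e90e
query mem[0x15]=0xb0, mem[0x04]=0x0b, mem[0x14]=0x0b, mem[0x16]=0xe9, mem[0x11]=0xe9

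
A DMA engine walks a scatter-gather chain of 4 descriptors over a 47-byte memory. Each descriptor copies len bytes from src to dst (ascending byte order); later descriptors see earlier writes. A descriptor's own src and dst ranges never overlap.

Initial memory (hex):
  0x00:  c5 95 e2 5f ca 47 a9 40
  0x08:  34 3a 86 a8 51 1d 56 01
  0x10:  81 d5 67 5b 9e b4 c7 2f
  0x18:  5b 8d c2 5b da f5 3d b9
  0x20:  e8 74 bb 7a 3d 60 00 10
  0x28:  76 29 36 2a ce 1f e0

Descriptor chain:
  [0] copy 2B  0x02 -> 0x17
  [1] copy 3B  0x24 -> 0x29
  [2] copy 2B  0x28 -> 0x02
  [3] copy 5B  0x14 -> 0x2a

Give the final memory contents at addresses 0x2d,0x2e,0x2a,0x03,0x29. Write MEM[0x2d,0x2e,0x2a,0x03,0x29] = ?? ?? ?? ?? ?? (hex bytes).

#0 dst[0x17+2] := {0xe2,0x5f}
#1 dst[0x29+3] := {0x3d,0x60,0x00}
#2 dst[0x02+2] := {0x76,0x3d}
#3 dst[0x2a+5] := {0x9e,0xb4,0xc7,0xe2,0x5f}
query mem[0x2d]=0xe2, mem[0x2e]=0x5f, mem[0x2a]=0x9e, mem[0x03]=0x3d, mem[0x29]=0x3d

MEM[0x2d,0x2e,0x2a,0x03,0x29] = e2 5f 9e 3d 3d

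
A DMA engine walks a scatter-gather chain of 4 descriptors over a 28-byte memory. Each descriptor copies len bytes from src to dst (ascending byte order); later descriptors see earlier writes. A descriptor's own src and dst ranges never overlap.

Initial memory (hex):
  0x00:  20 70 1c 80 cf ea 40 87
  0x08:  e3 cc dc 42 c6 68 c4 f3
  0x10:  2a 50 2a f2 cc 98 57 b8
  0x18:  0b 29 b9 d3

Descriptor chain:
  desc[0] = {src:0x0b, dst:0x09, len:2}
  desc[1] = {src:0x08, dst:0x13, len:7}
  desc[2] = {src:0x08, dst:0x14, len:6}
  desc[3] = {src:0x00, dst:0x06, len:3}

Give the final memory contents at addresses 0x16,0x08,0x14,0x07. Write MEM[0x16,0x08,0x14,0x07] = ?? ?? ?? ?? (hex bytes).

  after D0: wrote 2B at 0x09 = 42c6
  after D1: wrote 7B at 0x13 = e342c642c668c4
  after D2: wrote 6B at 0x14 = e342c642c668
  after D3: wrote 3B at 0x06 = 20701c
query mem[0x16]=0xc6, mem[0x08]=0x1c, mem[0x14]=0xe3, mem[0x07]=0x70

MEM[0x16,0x08,0x14,0x07] = c6 1c e3 70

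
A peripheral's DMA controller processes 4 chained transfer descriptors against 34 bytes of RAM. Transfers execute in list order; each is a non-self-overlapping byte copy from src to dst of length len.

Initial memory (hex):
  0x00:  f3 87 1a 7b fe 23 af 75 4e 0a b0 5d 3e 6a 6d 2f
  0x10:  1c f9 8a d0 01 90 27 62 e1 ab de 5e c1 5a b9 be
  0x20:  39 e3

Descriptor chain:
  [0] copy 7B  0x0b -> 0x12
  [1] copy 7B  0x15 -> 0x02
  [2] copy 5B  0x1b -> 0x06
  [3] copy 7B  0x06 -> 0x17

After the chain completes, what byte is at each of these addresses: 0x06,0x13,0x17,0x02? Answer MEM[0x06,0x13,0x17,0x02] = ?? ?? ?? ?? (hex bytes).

D0: mem[0x12..0x18] <- [5d 3e 6a 6d 2f 1c f9]
D1: mem[0x02..0x08] <- [6d 2f 1c f9 ab de 5e]
D2: mem[0x06..0x0a] <- [5e c1 5a b9 be]
D3: mem[0x17..0x1d] <- [5e c1 5a b9 be 5d 3e]
query mem[0x06]=0x5e, mem[0x13]=0x3e, mem[0x17]=0x5e, mem[0x02]=0x6d

MEM[0x06,0x13,0x17,0x02] = 5e 3e 5e 6d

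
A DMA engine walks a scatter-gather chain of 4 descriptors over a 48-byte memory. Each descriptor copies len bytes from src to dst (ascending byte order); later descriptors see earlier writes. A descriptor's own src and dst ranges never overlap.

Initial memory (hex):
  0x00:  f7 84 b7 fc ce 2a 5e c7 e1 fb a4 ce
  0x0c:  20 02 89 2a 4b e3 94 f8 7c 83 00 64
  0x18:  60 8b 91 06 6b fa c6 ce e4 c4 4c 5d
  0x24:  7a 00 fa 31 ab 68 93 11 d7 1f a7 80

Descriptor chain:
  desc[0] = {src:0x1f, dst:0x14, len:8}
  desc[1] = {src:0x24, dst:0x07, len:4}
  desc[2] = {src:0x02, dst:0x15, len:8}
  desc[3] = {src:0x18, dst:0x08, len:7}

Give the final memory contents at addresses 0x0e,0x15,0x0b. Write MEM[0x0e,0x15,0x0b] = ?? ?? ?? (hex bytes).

MEM[0x0e,0x15,0x0b] = c6 b7 00

#0 dst[0x14+8] := {0xce,0xe4,0xc4,0x4c,0x5d,0x7a,0x00,0xfa}
#1 dst[0x07+4] := {0x7a,0x00,0xfa,0x31}
#2 dst[0x15+8] := {0xb7,0xfc,0xce,0x2a,0x5e,0x7a,0x00,0xfa}
#3 dst[0x08+7] := {0x2a,0x5e,0x7a,0x00,0xfa,0xfa,0xc6}
query mem[0x0e]=0xc6, mem[0x15]=0xb7, mem[0x0b]=0x00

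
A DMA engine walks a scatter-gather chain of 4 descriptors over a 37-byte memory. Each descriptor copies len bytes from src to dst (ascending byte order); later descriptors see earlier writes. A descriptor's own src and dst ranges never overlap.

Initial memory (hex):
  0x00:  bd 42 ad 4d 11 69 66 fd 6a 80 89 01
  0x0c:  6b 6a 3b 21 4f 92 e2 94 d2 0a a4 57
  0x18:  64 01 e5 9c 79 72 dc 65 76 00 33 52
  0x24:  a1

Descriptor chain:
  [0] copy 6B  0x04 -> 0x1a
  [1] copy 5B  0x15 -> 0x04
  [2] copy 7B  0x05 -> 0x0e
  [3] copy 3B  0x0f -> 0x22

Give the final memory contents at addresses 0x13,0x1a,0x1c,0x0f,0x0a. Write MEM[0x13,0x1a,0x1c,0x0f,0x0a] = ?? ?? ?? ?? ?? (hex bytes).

D0: mem[0x1a..0x1f] <- [11 69 66 fd 6a 80]
D1: mem[0x04..0x08] <- [0a a4 57 64 01]
D2: mem[0x0e..0x14] <- [a4 57 64 01 80 89 01]
D3: mem[0x22..0x24] <- [57 64 01]
query mem[0x13]=0x89, mem[0x1a]=0x11, mem[0x1c]=0x66, mem[0x0f]=0x57, mem[0x0a]=0x89

MEM[0x13,0x1a,0x1c,0x0f,0x0a] = 89 11 66 57 89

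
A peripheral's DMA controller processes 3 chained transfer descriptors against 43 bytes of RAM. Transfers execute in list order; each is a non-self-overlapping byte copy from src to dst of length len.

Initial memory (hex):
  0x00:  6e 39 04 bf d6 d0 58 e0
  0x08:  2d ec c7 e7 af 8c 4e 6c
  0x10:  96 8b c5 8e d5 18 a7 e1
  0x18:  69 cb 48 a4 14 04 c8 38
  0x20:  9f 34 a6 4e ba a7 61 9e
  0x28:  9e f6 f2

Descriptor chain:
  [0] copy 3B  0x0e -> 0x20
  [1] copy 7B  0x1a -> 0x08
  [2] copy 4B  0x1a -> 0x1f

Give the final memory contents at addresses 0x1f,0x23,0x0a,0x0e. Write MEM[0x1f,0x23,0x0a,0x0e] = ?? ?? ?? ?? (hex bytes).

  after D0: wrote 3B at 0x20 = 4e6c96
  after D1: wrote 7B at 0x08 = 48a41404c8384e
  after D2: wrote 4B at 0x1f = 48a41404
query mem[0x1f]=0x48, mem[0x23]=0x4e, mem[0x0a]=0x14, mem[0x0e]=0x4e

MEM[0x1f,0x23,0x0a,0x0e] = 48 4e 14 4e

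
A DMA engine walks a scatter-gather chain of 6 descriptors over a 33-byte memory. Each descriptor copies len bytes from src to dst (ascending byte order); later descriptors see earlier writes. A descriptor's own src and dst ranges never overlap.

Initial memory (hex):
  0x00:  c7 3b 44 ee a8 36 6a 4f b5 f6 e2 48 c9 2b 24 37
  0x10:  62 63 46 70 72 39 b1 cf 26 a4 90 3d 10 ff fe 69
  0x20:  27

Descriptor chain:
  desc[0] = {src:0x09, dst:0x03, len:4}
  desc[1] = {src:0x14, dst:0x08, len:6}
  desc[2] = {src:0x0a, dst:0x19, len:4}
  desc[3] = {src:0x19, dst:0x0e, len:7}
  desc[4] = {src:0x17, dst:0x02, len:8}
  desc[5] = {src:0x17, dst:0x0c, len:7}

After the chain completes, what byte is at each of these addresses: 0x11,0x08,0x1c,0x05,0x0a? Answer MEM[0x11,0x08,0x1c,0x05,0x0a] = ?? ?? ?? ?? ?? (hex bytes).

MEM[0x11,0x08,0x1c,0x05,0x0a] = a4 ff a4 cf b1

D0: mem[0x03..0x06] <- [f6 e2 48 c9]
D1: mem[0x08..0x0d] <- [72 39 b1 cf 26 a4]
D2: mem[0x19..0x1c] <- [b1 cf 26 a4]
D3: mem[0x0e..0x14] <- [b1 cf 26 a4 ff fe 69]
D4: mem[0x02..0x09] <- [cf 26 b1 cf 26 a4 ff fe]
D5: mem[0x0c..0x12] <- [cf 26 b1 cf 26 a4 ff]
query mem[0x11]=0xa4, mem[0x08]=0xff, mem[0x1c]=0xa4, mem[0x05]=0xcf, mem[0x0a]=0xb1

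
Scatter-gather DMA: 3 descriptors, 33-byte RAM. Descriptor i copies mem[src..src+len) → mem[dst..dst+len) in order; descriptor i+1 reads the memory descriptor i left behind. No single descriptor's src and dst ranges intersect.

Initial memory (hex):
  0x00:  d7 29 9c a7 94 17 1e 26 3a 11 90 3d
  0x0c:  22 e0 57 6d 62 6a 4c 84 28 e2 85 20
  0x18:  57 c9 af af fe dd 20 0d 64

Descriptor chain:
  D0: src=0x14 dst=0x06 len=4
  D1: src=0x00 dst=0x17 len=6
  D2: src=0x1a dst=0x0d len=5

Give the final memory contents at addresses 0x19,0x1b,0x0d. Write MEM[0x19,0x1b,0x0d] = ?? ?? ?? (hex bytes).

#0 dst[0x06+4] := {0x28,0xe2,0x85,0x20}
#1 dst[0x17+6] := {0xd7,0x29,0x9c,0xa7,0x94,0x17}
#2 dst[0x0d+5] := {0xa7,0x94,0x17,0xdd,0x20}
query mem[0x19]=0x9c, mem[0x1b]=0x94, mem[0x0d]=0xa7

MEM[0x19,0x1b,0x0d] = 9c 94 a7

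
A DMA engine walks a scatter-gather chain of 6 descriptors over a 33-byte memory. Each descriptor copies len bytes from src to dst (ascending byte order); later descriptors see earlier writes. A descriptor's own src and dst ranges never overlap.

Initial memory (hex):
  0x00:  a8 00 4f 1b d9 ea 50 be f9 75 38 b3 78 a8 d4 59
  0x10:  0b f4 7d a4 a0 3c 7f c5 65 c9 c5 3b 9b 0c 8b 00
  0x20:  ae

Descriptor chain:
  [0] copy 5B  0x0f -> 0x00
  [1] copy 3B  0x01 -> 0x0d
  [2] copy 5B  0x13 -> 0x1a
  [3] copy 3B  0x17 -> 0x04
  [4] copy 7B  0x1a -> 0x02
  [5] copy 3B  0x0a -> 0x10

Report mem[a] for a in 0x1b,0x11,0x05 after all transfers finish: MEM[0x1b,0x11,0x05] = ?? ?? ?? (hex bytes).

MEM[0x1b,0x11,0x05] = a0 b3 7f

  after D0: wrote 5B at 0x00 = 590bf47da4
  after D1: wrote 3B at 0x0d = 0bf47d
  after D2: wrote 5B at 0x1a = a4a03c7fc5
  after D3: wrote 3B at 0x04 = c565c9
  after D4: wrote 7B at 0x02 = a4a03c7fc500ae
  after D5: wrote 3B at 0x10 = 38b378
query mem[0x1b]=0xa0, mem[0x11]=0xb3, mem[0x05]=0x7f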